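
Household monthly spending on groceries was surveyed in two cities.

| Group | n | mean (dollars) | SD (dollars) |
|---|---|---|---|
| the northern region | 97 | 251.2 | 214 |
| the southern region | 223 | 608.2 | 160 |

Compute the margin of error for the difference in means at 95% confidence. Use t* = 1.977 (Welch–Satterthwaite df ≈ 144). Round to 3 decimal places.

Per-group SEs: s₁/√n₁ = 214/√97 = 21.7284, s₂/√n₂ = 160/√223 = 10.7144.
Unpooled SE of the difference: √(472.12336656 + 114.79836736) = 24.2265.
Margin of error = t* · SE = 1.977 × 24.2265 = 47.8958.

47.896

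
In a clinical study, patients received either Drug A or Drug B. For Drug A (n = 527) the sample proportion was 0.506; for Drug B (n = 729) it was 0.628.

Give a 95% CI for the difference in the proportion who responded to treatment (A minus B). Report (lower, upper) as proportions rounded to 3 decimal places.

Each SE is √(p̂(1−p̂)/n): √(0.5060·0.4940/527) = 0.02178 and √(0.6280·0.3720/729) = 0.01790.
SE(p̂₁ − p̂₂) = √(SE₁² + SE₂²) = √(0.0004743684 + 0.00032041) = 0.02819, since the two samples are independent.
At 95% confidence z* = 1.960; margin = 1.960 × 0.02819 = 0.05525.
The difference is 0.5060 − 0.6280 = -0.1220, so the interval is -0.1220 ± 0.05525 = (-0.177, -0.067).

(-0.177, -0.067)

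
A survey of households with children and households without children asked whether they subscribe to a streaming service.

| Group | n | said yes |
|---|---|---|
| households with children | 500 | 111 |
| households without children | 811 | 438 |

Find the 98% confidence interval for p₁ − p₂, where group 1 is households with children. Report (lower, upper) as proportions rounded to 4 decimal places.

Sample proportions: 111/500 = 0.2220, 438/811 = 0.5401.
Each SE is √(p̂(1−p̂)/n): √(0.2220·0.7780/500) = 0.01859 and √(0.5401·0.4599/811) = 0.01750.
SE(p̂₁ − p̂₂) = √(SE₁² + SE₂²) = √(0.0003455881 + 0.00030625) = 0.02553, since the two samples are independent.
At 98% confidence z* = 2.326; margin = 2.326 × 0.02553 = 0.05938.
The difference is 0.2220 − 0.5401 = -0.3181, so the interval is -0.3181 ± 0.05938 = (-0.3775, -0.2587).

(-0.3775, -0.2587)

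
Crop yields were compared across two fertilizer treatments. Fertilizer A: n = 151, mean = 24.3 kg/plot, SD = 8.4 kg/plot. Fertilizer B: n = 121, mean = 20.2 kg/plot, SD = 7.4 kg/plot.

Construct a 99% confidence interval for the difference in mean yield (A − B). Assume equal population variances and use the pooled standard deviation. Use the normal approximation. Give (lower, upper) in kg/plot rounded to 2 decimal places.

(1.59, 6.61)

s_p = √[((n₁−1)s₁² + (n₂−1)s₂²)/(n₁+n₂−2)] = √[(150·8.4² + 120·7.4²)/270] = 7.9711.
SE = 7.9711·√(1/151 + 1/121) = 0.9726.
With z* = 2.576, margin = 2.576 × 0.9726 = 2.5054.
x̄₁ − x̄₂ = 24.3 − 20.2 = 4.1000; interval 4.1000 ± 2.5054 = (1.59, 6.61).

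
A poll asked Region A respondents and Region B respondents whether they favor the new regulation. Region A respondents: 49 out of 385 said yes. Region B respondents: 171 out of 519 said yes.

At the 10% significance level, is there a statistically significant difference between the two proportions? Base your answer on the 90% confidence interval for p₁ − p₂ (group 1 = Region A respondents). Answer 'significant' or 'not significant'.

significant

First, p̂₁ = 49/385 = 0.1273; p̂₂ = 171/519 = 0.3295.
The two standard errors are √(0.1273×0.8727/385) = 0.01699 and √(0.3295×0.6705/519) = 0.02063.
Because the samples are independent, SE_diff = √(0.01699² + 0.02063²) = 0.02673.
Using z* = 1.645 for 90%, ME = 1.645 × 0.02673 = 0.04397.
p̂₁ − p̂₂ = -0.2022; interval -0.2022 ± 0.04397 gives (-0.24617, -0.15823).
The interval (-0.24617, -0.15823) does not contain 0, so the difference is significant.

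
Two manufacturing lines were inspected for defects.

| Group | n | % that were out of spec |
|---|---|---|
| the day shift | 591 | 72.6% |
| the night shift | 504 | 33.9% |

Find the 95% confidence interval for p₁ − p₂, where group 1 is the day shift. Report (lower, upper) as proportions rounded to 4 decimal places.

The two standard errors are √(0.7260×0.2740/591) = 0.01835 and √(0.3390×0.6610/504) = 0.02109.
Because the samples are independent, SE_diff = √(0.01835² + 0.02109²) = 0.02796.
Using z* = 1.960 for 95%, ME = 1.960 × 0.02796 = 0.05480.
p̂₁ − p̂₂ = 0.3870; interval 0.3870 ± 0.05480 gives (0.3322, 0.4418).

(0.3322, 0.4418)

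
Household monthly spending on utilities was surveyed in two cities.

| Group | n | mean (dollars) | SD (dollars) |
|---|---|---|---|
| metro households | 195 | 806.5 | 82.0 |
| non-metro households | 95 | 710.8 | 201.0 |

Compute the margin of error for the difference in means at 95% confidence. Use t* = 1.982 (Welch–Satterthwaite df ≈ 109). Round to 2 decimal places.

Standard errors of each mean: 82.0/√195 = 5.8721 and 201.0/√95 = 20.6222.
SE(x̄₁ − x̄₂) = √(5.8721² + 20.6222²) = 21.4419 for independent samples with unequal variances.
With t* = 1.982, the margin is 1.982 × 21.4419 = 42.4978.

42.50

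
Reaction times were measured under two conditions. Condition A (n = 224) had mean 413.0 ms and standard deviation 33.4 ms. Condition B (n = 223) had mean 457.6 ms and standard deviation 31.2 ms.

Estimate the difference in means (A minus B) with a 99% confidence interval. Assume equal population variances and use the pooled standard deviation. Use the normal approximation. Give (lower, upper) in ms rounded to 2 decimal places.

s_p = √[((n₁−1)s₁² + (n₂−1)s₂²)/(n₁+n₂−2)] = √[(223·33.4² + 222·31.2²)/445] = 32.3212.
SE = 32.3212·√(1/224 + 1/223) = 3.0575.
With z* = 2.576, margin = 2.576 × 3.0575 = 7.8761.
x̄₁ − x̄₂ = 413.0 − 457.6 = -44.6000; interval -44.6000 ± 7.8761 = (-52.48, -36.72).

(-52.48, -36.72)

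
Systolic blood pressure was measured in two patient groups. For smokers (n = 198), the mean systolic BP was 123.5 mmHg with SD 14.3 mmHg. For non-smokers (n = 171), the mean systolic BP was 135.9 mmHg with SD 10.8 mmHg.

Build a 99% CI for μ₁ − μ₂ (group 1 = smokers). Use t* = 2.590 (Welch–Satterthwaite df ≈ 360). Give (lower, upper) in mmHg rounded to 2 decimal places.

(-15.79, -9.01)

Per-group SEs: s₁/√n₁ = 14.3/√198 = 1.0163, s₂/√n₂ = 10.8/√171 = 0.8259.
Unpooled SE of the difference: √(1.03286569 + 0.68211081) = 1.3096.
Margin of error = t* · SE = 2.590 × 1.3096 = 3.3919.
x̄₁ − x̄₂ = 123.5 − 135.9 = -12.4000.
CI: -12.4000 ± 3.3919 = (-15.79, -9.01).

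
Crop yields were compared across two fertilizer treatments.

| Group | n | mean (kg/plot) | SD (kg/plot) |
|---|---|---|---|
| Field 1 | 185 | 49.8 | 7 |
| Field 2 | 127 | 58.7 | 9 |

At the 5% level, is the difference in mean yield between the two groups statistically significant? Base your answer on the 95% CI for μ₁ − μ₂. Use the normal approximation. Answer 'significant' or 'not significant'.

Per-group SEs: s₁/√n₁ = 7/√185 = 0.5147, s₂/√n₂ = 9/√127 = 0.7986.
Unpooled SE of the difference: √(0.26491609 + 0.63776196) = 0.9501.
Margin of error = z* · SE = 1.960 × 0.9501 = 1.8622.
x̄₁ − x̄₂ = 49.8 − 58.7 = -8.9000.
CI: -8.9000 ± 1.8622 = (-10.7622, -7.0378).
The interval (-10.7622, -7.0378) does not contain 0, so the difference is significant.

significant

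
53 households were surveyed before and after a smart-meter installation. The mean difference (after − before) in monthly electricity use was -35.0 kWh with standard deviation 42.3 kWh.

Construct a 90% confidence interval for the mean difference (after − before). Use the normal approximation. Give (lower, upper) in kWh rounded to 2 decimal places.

(-44.56, -25.44)

This is a matched-pairs design, so SE = s_d/√n = 42.3/√53 = 5.8104.
Margin = 1.645 × 5.8104 = 9.5581; the interval is -35.0 ± 9.5581 = (-44.56, -25.44).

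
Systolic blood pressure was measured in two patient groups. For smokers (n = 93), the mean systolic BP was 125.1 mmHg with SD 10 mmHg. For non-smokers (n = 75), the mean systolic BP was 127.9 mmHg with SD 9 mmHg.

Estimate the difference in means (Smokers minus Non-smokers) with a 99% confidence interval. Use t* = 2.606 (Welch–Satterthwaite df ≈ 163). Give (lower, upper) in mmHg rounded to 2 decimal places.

Standard errors of each mean: 10/√93 = 1.0370 and 9/√75 = 1.0392.
SE(x̄₁ − x̄₂) = √(1.0370² + 1.0392²) = 1.4681 for independent samples with unequal variances.
With t* = 2.606, the margin is 2.606 × 1.4681 = 3.8259.
x̄₁ − x̄₂ = 125.1 − 127.9 = -2.8000; the interval is -2.8000 ± 3.8259 = (-6.63, 1.03).

(-6.63, 1.03)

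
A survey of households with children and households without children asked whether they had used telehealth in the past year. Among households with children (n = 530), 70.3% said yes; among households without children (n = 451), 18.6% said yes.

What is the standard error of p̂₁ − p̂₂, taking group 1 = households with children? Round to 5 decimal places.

SE₁ = √(p̂₁(1−p̂₁)/n₁) = √(0.7030·0.2970/530) = 0.01985; SE₂ = √(0.1860·0.8140/451) = 0.01832.
Independent samples: SE of the difference = √(SE₁² + SE₂²) = √(0.0003940225 + 0.0003356224) = 0.02701.

0.02701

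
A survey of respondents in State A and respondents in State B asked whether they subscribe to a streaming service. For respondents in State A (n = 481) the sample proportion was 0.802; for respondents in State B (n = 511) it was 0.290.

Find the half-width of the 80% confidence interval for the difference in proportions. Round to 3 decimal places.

The two standard errors are √(0.8020×0.1980/481) = 0.01817 and √(0.2900×0.7100/511) = 0.02007.
Because the samples are independent, SE_diff = √(0.01817² + 0.02007²) = 0.02707.
Using z* = 1.282 for 80%, ME = 1.282 × 0.02707 = 0.03470.

0.035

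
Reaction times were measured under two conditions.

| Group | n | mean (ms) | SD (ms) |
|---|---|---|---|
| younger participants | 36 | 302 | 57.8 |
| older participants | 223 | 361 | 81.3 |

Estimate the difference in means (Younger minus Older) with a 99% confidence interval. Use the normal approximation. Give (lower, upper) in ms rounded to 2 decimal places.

(-87.50, -30.50)

SE₁ = s₁/√n₁ = 57.8/√36 = 9.6333; SE₂ = 81.3/√223 = 5.4443.
Independent samples, unequal variances: SE_diff = √(SE₁² + SE₂²) = √(92.80046889 + 29.64040249) = 11.0653.
z* = 2.576, so margin of error = 2.576 × 11.0653 = 28.5042.
Difference in means = 302 − 361 = -59.0000.
-59.0000 ± 28.5042 → (-87.50, -30.50).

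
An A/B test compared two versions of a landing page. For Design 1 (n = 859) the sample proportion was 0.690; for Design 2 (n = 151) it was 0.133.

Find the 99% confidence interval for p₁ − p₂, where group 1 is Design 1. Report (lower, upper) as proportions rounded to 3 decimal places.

(0.475, 0.639)

Each SE is √(p̂(1−p̂)/n): √(0.6900·0.3100/859) = 0.01578 and √(0.1330·0.8670/151) = 0.02763.
SE(p̂₁ − p̂₂) = √(SE₁² + SE₂²) = √(0.0002490084 + 0.0007634169) = 0.03182, since the two samples are independent.
At 99% confidence z* = 2.576; margin = 2.576 × 0.03182 = 0.08197.
The difference is 0.6900 − 0.1330 = 0.5570, so the interval is 0.5570 ± 0.08197 = (0.475, 0.639).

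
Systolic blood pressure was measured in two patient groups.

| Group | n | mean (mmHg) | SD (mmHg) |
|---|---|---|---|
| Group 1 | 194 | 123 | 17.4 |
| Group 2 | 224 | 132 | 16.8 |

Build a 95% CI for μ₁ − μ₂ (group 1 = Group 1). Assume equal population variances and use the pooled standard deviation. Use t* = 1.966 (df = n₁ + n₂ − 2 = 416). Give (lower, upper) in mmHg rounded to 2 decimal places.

s_p = √[((n₁−1)s₁² + (n₂−1)s₂²)/(n₁+n₂−2)] = √[(193·17.4² + 223·16.8²)/416] = 17.0810.
SE = 17.0810·√(1/194 + 1/224) = 1.6752.
With t* = 1.966, margin = 1.966 × 1.6752 = 3.2934.
x̄₁ − x̄₂ = 123 − 132 = -9.0000; interval -9.0000 ± 3.2934 = (-12.29, -5.71).

(-12.29, -5.71)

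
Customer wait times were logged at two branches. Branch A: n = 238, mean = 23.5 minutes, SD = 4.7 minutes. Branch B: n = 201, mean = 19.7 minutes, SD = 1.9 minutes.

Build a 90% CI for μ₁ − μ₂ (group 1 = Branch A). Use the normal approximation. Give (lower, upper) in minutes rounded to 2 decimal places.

(3.25, 4.35)

Per-group SEs: s₁/√n₁ = 4.7/√238 = 0.3047, s₂/√n₂ = 1.9/√201 = 0.1340.
Unpooled SE of the difference: √(0.09284209 + 0.017956) = 0.3329.
Margin of error = z* · SE = 1.645 × 0.3329 = 0.5476.
x̄₁ − x̄₂ = 23.5 − 19.7 = 3.8000.
CI: 3.8000 ± 0.5476 = (3.25, 4.35).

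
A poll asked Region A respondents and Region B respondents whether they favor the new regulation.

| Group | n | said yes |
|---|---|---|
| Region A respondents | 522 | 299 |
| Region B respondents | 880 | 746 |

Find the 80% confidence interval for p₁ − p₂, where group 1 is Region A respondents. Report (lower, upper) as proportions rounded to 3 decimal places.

p̂₁ = 299/522 = 0.5728 and p̂₂ = 746/880 = 0.8477.
SE₁ = √(p̂₁(1−p̂₁)/n₁) = √(0.5728·0.4272/522) = 0.02165; SE₂ = √(0.8477·0.1523/880) = 0.01211.
Independent samples: SE of the difference = √(SE₁² + SE₂²) = √(0.0004687225 + 0.0001466521) = 0.02481.
z* for 80% confidence is 1.282, so the margin of error is 1.282 × 0.02481 = 0.03181.
Point estimate p̂₁ − p̂₂ = 0.5728 − 0.8477 = -0.2749.
-0.2749 ± 0.03181 → (-0.307, -0.243).

(-0.307, -0.243)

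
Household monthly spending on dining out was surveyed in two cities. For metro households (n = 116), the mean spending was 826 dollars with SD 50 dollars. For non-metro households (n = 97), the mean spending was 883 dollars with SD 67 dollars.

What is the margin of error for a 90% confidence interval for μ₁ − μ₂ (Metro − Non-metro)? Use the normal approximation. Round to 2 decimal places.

13.55

Standard errors of each mean: 50/√116 = 4.6424 and 67/√97 = 6.8028.
SE(x̄₁ − x̄₂) = √(4.6424² + 6.8028²) = 8.2359 for independent samples with unequal variances.
With z* = 1.645, the margin is 1.645 × 8.2359 = 13.5481.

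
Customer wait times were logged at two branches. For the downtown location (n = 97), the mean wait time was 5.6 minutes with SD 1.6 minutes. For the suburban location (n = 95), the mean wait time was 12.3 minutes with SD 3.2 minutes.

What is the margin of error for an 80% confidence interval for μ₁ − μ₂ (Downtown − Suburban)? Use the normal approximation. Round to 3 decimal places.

Standard errors of each mean: 1.6/√97 = 0.1625 and 3.2/√95 = 0.3283.
SE(x̄₁ − x̄₂) = √(0.1625² + 0.3283²) = 0.3663 for independent samples with unequal variances.
With z* = 1.282, the margin is 1.282 × 0.3663 = 0.4696.

0.470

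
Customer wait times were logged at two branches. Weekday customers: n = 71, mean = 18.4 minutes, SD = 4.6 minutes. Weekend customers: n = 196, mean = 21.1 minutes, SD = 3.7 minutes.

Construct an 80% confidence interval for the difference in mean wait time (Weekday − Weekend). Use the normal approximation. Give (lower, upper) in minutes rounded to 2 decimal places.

(-3.48, -1.92)

Per-group SEs: s₁/√n₁ = 4.6/√71 = 0.5459, s₂/√n₂ = 3.7/√196 = 0.2643.
Unpooled SE of the difference: √(0.29800681 + 0.06985449) = 0.6065.
Margin of error = z* · SE = 1.282 × 0.6065 = 0.7775.
x̄₁ − x̄₂ = 18.4 − 21.1 = -2.7000.
CI: -2.7000 ± 0.7775 = (-3.48, -1.92).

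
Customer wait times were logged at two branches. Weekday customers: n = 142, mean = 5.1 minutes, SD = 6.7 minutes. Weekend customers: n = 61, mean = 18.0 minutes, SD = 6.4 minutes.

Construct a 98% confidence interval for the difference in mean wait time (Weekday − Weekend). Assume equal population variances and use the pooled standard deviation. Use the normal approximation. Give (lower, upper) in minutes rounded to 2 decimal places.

(-15.25, -10.55)

s_p = √[((n₁−1)s₁² + (n₂−1)s₂²)/(n₁+n₂−2)] = √[(141·6.7² + 60·6.4²)/201] = 6.6119.
SE = 6.6119·√(1/142 + 1/61) = 1.0122.
With z* = 2.326, margin = 2.326 × 1.0122 = 2.3544.
x̄₁ − x̄₂ = 5.1 − 18.0 = -12.9000; interval -12.9000 ± 2.3544 = (-15.25, -10.55).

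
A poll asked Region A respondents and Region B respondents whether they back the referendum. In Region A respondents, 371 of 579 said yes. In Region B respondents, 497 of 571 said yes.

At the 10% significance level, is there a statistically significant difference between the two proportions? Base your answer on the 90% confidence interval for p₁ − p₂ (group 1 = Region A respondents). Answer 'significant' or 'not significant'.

significant

First, p̂₁ = 371/579 = 0.6408; p̂₂ = 497/571 = 0.8704.
The two standard errors are √(0.6408×0.3592/579) = 0.01994 and √(0.8704×0.1296/571) = 0.01406.
Because the samples are independent, SE_diff = √(0.01994² + 0.01406²) = 0.02440.
Using z* = 1.645 for 90%, ME = 1.645 × 0.02440 = 0.04014.
p̂₁ − p̂₂ = -0.2296; interval -0.2296 ± 0.04014 gives (-0.26974, -0.18946).
The interval (-0.26974, -0.18946) does not contain 0, so the difference is significant.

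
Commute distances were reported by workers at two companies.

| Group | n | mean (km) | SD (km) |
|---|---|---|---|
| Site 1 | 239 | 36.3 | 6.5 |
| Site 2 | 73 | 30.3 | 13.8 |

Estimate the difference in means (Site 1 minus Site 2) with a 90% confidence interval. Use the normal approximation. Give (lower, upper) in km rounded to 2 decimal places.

Per-group SEs: s₁/√n₁ = 6.5/√239 = 0.4205, s₂/√n₂ = 13.8/√73 = 1.6152.
Unpooled SE of the difference: √(0.17682025 + 2.60887104) = 1.6690.
Margin of error = z* · SE = 1.645 × 1.6690 = 2.7455.
x̄₁ − x̄₂ = 36.3 − 30.3 = 6.0000.
CI: 6.0000 ± 2.7455 = (3.25, 8.75).

(3.25, 8.75)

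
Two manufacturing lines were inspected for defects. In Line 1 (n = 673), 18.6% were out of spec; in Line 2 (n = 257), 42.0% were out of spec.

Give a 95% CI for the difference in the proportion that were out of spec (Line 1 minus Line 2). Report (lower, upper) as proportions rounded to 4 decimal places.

Each SE is √(p̂(1−p̂)/n): √(0.1860·0.8140/673) = 0.01500 and √(0.4200·0.5800/257) = 0.03079.
SE(p̂₁ − p̂₂) = √(SE₁² + SE₂²) = √(0.000225 + 0.0009480241) = 0.03425, since the two samples are independent.
At 95% confidence z* = 1.960; margin = 1.960 × 0.03425 = 0.06713.
The difference is 0.1860 − 0.4200 = -0.2340, so the interval is -0.2340 ± 0.06713 = (-0.3011, -0.1669).

(-0.3011, -0.1669)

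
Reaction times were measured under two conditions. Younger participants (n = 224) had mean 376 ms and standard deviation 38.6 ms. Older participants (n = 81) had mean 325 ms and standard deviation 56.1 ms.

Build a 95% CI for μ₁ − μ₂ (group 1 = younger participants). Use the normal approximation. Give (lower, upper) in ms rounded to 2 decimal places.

(37.78, 64.22)

Per-group SEs: s₁/√n₁ = 38.6/√224 = 2.5791, s₂/√n₂ = 56.1/√81 = 6.2333.
Unpooled SE of the difference: √(6.65175681 + 38.85402889) = 6.7458.
Margin of error = z* · SE = 1.960 × 6.7458 = 13.2218.
x̄₁ − x̄₂ = 376 − 325 = 51.0000.
CI: 51.0000 ± 13.2218 = (37.78, 64.22).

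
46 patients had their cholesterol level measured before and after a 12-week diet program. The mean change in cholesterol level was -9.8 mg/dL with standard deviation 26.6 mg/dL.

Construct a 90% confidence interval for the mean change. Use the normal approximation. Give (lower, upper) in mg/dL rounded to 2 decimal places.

(-16.25, -3.35)

This is a matched-pairs design, so SE = s_d/√n = 26.6/√46 = 3.9220.
Margin = 1.645 × 3.9220 = 6.4517; the interval is -9.8 ± 6.4517 = (-16.25, -3.35).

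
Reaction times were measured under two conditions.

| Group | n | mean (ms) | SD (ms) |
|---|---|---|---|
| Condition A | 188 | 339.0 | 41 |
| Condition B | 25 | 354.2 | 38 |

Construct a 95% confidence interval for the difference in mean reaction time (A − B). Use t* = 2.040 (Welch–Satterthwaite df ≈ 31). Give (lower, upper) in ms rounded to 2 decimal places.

Per-group SEs: s₁/√n₁ = 41/√188 = 2.9902, s₂/√n₂ = 38/√25 = 7.6000.
Unpooled SE of the difference: √(8.94129604 + 57.76) = 8.1671.
Margin of error = t* · SE = 2.040 × 8.1671 = 16.6609.
x̄₁ − x̄₂ = 339.0 − 354.2 = -15.2000.
CI: -15.2000 ± 16.6609 = (-31.86, 1.46).

(-31.86, 1.46)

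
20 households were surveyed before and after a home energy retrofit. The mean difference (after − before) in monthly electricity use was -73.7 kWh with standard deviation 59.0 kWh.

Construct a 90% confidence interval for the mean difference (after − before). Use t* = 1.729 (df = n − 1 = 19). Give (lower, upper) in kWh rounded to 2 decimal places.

(-96.51, -50.89)

This is a matched-pairs design, so SE = s_d/√n = 59.0/√20 = 13.1928.
Margin = 1.729 × 13.1928 = 22.8104; the interval is -73.7 ± 22.8104 = (-96.51, -50.89).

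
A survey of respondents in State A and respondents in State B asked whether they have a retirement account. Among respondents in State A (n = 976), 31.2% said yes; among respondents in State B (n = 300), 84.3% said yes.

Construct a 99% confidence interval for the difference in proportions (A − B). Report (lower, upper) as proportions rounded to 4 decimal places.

(-0.5972, -0.4648)

Each SE is √(p̂(1−p̂)/n): √(0.3120·0.6880/976) = 0.01483 and √(0.8430·0.1570/300) = 0.02100.
SE(p̂₁ − p̂₂) = √(SE₁² + SE₂²) = √(0.0002199289 + 0.000441) = 0.02571, since the two samples are independent.
At 99% confidence z* = 2.576; margin = 2.576 × 0.02571 = 0.06623.
The difference is 0.3120 − 0.8430 = -0.5310, so the interval is -0.5310 ± 0.06623 = (-0.5972, -0.4648).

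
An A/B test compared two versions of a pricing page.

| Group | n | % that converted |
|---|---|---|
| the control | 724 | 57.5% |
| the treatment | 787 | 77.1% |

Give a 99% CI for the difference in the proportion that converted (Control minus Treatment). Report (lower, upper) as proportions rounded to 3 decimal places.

(-0.257, -0.135)

The two standard errors are √(0.5750×0.4250/724) = 0.01837 and √(0.7710×0.2290/787) = 0.01498.
Because the samples are independent, SE_diff = √(0.01837² + 0.01498²) = 0.02370.
Using z* = 2.576 for 99%, ME = 2.576 × 0.02370 = 0.06105.
p̂₁ − p̂₂ = -0.1960; interval -0.1960 ± 0.06105 gives (-0.257, -0.135).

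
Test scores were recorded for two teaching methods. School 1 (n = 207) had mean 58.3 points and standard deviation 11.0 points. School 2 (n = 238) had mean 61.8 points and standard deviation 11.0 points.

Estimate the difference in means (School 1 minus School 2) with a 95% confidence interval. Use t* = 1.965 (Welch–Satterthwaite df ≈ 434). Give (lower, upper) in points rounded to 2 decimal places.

(-5.55, -1.45)

Per-group SEs: s₁/√n₁ = 11.0/√207 = 0.7646, s₂/√n₂ = 11.0/√238 = 0.7130.
Unpooled SE of the difference: √(0.58461316 + 0.508369) = 1.0455.
Margin of error = t* · SE = 1.965 × 1.0455 = 2.0544.
x̄₁ − x̄₂ = 58.3 − 61.8 = -3.5000.
CI: -3.5000 ± 2.0544 = (-5.55, -1.45).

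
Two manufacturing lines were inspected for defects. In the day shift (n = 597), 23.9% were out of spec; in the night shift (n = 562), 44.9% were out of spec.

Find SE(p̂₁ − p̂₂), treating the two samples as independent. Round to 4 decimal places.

SE₁ = √(p̂₁(1−p̂₁)/n₁) = √(0.2390·0.7610/597) = 0.01745; SE₂ = √(0.4490·0.5510/562) = 0.02098.
Independent samples: SE of the difference = √(SE₁² + SE₂²) = √(0.0003045025 + 0.0004401604) = 0.02729.

0.0273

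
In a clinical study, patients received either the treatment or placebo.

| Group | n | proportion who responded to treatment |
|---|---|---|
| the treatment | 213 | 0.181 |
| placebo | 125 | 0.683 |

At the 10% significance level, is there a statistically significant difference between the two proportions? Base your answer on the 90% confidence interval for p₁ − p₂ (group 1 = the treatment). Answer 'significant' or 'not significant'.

significant

SE₁ = √(p̂₁(1−p̂₁)/n₁) = √(0.1810·0.8190/213) = 0.02638; SE₂ = √(0.6830·0.3170/125) = 0.04162.
Independent samples: SE of the difference = √(SE₁² + SE₂²) = √(0.0006959044 + 0.0017322244) = 0.04928.
z* for 90% confidence is 1.645, so the margin of error is 1.645 × 0.04928 = 0.08107.
Point estimate p̂₁ − p̂₂ = 0.1810 − 0.6830 = -0.5020.
-0.5020 ± 0.08107 → (-0.58307, -0.42093).
The interval (-0.58307, -0.42093) does not contain 0, so the difference is significant.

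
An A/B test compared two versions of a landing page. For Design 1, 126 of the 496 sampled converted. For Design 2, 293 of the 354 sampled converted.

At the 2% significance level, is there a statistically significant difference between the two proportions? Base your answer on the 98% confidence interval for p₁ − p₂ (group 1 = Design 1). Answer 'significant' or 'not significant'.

significant

p̂₁ = 126/496 = 0.2540 and p̂₂ = 293/354 = 0.8277.
SE₁ = √(p̂₁(1−p̂₁)/n₁) = √(0.2540·0.7460/496) = 0.01955; SE₂ = √(0.8277·0.1723/354) = 0.02007.
Independent samples: SE of the difference = √(SE₁² + SE₂²) = √(0.0003822025 + 0.0004028049) = 0.02802.
z* for 98% confidence is 2.326, so the margin of error is 2.326 × 0.02802 = 0.06517.
Point estimate p̂₁ − p̂₂ = 0.2540 − 0.8277 = -0.5737.
-0.5737 ± 0.06517 → (-0.63887, -0.50853).
The interval (-0.63887, -0.50853) does not contain 0, so the difference is significant.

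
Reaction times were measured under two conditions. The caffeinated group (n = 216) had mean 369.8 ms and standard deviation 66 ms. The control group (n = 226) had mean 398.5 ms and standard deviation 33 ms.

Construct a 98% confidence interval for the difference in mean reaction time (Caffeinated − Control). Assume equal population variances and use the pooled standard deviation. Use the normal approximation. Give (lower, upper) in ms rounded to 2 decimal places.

Pooled variance s_p² = [215·66² + 225·33²] / (216+226−2) = 2685.3750, so s_p = 51.8206.
SE_diff = s_p·√(1/n₁ + 1/n₂) = 51.8206·√(1/216 + 1/226) = 4.9310.
z* = 2.326; margin = 2.326 × 4.9310 = 11.4695.
Difference = 369.8 − 398.5 = -28.7000.
-28.7000 ± 11.4695 → (-40.17, -17.23).

(-40.17, -17.23)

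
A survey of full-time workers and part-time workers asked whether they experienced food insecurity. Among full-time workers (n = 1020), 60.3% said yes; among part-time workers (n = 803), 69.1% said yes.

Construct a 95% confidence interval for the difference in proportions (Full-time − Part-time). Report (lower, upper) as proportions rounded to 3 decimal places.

(-0.132, -0.044)

SE₁ = √(p̂₁(1−p̂₁)/n₁) = √(0.6030·0.3970/1020) = 0.01532; SE₂ = √(0.6910·0.3090/803) = 0.01631.
Independent samples: SE of the difference = √(SE₁² + SE₂²) = √(0.0002347024 + 0.0002660161) = 0.02238.
z* for 95% confidence is 1.960, so the margin of error is 1.960 × 0.02238 = 0.04386.
Point estimate p̂₁ − p̂₂ = 0.6030 − 0.6910 = -0.0880.
-0.0880 ± 0.04386 → (-0.132, -0.044).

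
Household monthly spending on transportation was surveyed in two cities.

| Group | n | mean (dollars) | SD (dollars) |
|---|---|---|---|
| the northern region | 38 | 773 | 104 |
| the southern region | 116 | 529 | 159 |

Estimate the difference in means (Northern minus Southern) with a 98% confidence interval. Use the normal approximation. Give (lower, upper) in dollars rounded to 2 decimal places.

(191.86, 296.14)

Standard errors of each mean: 104/√38 = 16.8710 and 159/√116 = 14.7628.
SE(x̄₁ − x̄₂) = √(16.8710² + 14.7628²) = 22.4181 for independent samples with unequal variances.
With z* = 2.326, the margin is 2.326 × 22.4181 = 52.1445.
x̄₁ − x̄₂ = 773 − 529 = 244.0000; the interval is 244.0000 ± 52.1445 = (191.86, 296.14).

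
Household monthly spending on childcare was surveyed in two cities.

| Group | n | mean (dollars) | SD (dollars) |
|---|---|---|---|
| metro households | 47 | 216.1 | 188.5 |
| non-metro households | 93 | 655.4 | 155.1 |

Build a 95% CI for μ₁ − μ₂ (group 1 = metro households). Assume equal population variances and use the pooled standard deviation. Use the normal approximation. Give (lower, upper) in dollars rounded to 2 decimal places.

s_p = √[((n₁−1)s₁² + (n₂−1)s₂²)/(n₁+n₂−2)] = √[(46·188.5² + 92·155.1²)/138] = 166.9773.
SE = 166.9773·√(1/47 + 1/93) = 29.8835.
With z* = 1.960, margin = 1.960 × 29.8835 = 58.5717.
x̄₁ − x̄₂ = 216.1 − 655.4 = -439.3000; interval -439.3000 ± 58.5717 = (-497.87, -380.73).

(-497.87, -380.73)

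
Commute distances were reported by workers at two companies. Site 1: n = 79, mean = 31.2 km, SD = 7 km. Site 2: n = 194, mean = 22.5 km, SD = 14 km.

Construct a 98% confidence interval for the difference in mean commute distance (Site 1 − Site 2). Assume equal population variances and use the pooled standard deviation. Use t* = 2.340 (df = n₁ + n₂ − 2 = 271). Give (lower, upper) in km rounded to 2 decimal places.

s_p = √[((n₁−1)s₁² + (n₂−1)s₂²)/(n₁+n₂−2)] = √[(78·7² + 193·14²)/271] = 12.3972.
SE = 12.3972·√(1/79 + 1/194) = 1.6546.
With t* = 2.340, margin = 2.340 × 1.6546 = 3.8718.
x̄₁ − x̄₂ = 31.2 − 22.5 = 8.7000; interval 8.7000 ± 3.8718 = (4.83, 12.57).

(4.83, 12.57)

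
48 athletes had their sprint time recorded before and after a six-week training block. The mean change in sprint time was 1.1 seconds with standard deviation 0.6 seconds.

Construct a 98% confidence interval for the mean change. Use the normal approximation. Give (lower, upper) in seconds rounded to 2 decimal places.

Paired design: SE = s_d/√n = 0.6/√48 = 0.0866.
z* = 2.326; margin of error = 2.326 × 0.0866 = 0.2014.
1.1 ± 0.2014 → (0.90, 1.30).

(0.90, 1.30)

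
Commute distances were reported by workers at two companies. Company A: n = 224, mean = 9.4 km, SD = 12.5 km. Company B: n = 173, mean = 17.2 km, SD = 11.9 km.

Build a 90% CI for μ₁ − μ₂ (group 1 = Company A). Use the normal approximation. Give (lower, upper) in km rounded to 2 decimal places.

(-9.83, -5.77)

SE₁ = s₁/√n₁ = 12.5/√224 = 0.8352; SE₂ = 11.9/√173 = 0.9047.
Independent samples, unequal variances: SE_diff = √(SE₁² + SE₂²) = √(0.69755904 + 0.81848209) = 1.2313.
z* = 1.645, so margin of error = 1.645 × 1.2313 = 2.0255.
Difference in means = 9.4 − 17.2 = -7.8000.
-7.8000 ± 2.0255 → (-9.83, -5.77).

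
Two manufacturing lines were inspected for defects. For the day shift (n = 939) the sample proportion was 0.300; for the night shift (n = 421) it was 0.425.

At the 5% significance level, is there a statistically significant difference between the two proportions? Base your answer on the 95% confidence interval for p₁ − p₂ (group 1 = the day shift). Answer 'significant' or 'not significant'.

SE₁ = √(p̂₁(1−p̂₁)/n₁) = √(0.3000·0.7000/939) = 0.01495; SE₂ = √(0.4250·0.5750/421) = 0.02409.
Independent samples: SE of the difference = √(SE₁² + SE₂²) = √(0.0002235025 + 0.0005803281) = 0.02835.
z* for 95% confidence is 1.960, so the margin of error is 1.960 × 0.02835 = 0.05557.
Point estimate p̂₁ − p̂₂ = 0.3000 − 0.4250 = -0.1250.
-0.1250 ± 0.05557 → (-0.18057, -0.06943).
The interval (-0.18057, -0.06943) does not contain 0, so the difference is significant.

significant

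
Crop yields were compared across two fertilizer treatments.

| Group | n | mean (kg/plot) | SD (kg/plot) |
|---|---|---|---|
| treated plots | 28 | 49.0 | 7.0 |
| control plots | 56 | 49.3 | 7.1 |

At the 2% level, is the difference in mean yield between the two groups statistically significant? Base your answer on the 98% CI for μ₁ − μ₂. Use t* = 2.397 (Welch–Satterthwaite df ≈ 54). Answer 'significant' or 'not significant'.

not significant

Standard errors of each mean: 7.0/√28 = 1.3229 and 7.1/√56 = 0.9488.
SE(x̄₁ − x̄₂) = √(1.3229² + 0.9488²) = 1.6280 for independent samples with unequal variances.
With t* = 2.397, the margin is 2.397 × 1.6280 = 3.9023.
x̄₁ − x̄₂ = 49.0 − 49.3 = -0.3000; the interval is -0.3000 ± 3.9023 = (-4.2023, 3.6023).
The interval (-4.2023, 3.6023) contains 0, so the difference is not significant.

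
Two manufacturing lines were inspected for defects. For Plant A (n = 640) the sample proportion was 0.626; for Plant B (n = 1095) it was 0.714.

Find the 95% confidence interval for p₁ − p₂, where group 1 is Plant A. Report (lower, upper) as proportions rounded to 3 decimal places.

(-0.134, -0.042)

SE₁ = √(p̂₁(1−p̂₁)/n₁) = √(0.6260·0.3740/640) = 0.01913; SE₂ = √(0.7140·0.2860/1095) = 0.01366.
Independent samples: SE of the difference = √(SE₁² + SE₂²) = √(0.0003659569 + 0.0001865956) = 0.02351.
z* for 95% confidence is 1.960, so the margin of error is 1.960 × 0.02351 = 0.04608.
Point estimate p̂₁ − p̂₂ = 0.6260 − 0.7140 = -0.0880.
-0.0880 ± 0.04608 → (-0.134, -0.042).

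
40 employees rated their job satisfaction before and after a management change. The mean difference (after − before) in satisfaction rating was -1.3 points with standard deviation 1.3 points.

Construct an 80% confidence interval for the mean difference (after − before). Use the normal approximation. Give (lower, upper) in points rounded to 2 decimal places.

This is a matched-pairs design, so SE = s_d/√n = 1.3/√40 = 0.2055.
Margin = 1.282 × 0.2055 = 0.2635; the interval is -1.3 ± 0.2635 = (-1.56, -1.04).

(-1.56, -1.04)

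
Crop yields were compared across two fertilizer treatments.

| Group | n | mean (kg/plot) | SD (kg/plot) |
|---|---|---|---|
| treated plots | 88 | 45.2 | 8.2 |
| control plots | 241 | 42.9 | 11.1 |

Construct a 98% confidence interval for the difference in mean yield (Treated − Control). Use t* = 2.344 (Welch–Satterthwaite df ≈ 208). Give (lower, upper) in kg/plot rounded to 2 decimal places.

(-0.35, 4.95)

Per-group SEs: s₁/√n₁ = 8.2/√88 = 0.8741, s₂/√n₂ = 11.1/√241 = 0.7150.
Unpooled SE of the difference: √(0.76405081 + 0.511225) = 1.1293.
Margin of error = t* · SE = 2.344 × 1.1293 = 2.6471.
x̄₁ − x̄₂ = 45.2 − 42.9 = 2.3000.
CI: 2.3000 ± 2.6471 = (-0.35, 4.95).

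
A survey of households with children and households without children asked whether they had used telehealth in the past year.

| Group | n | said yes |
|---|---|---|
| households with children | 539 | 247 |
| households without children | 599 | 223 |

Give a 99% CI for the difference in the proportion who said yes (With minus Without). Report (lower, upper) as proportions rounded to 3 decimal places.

p̂₁ = 247/539 = 0.4583 and p̂₂ = 223/599 = 0.3723.
SE₁ = √(p̂₁(1−p̂₁)/n₁) = √(0.4583·0.5417/539) = 0.02146; SE₂ = √(0.3723·0.6277/599) = 0.01975.
Independent samples: SE of the difference = √(SE₁² + SE₂²) = √(0.0004605316 + 0.0003900625) = 0.02916.
z* for 99% confidence is 2.576, so the margin of error is 2.576 × 0.02916 = 0.07512.
Point estimate p̂₁ − p̂₂ = 0.4583 − 0.3723 = 0.0860.
0.0860 ± 0.07512 → (0.011, 0.161).

(0.011, 0.161)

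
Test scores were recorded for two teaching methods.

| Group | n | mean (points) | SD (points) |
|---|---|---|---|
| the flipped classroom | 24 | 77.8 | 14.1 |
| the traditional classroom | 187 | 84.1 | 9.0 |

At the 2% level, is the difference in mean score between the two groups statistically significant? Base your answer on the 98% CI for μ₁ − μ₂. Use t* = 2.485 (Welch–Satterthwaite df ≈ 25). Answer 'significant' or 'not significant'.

Standard errors of each mean: 14.1/√24 = 2.8782 and 9.0/√187 = 0.6581.
SE(x̄₁ − x̄₂) = √(2.8782² + 0.6581²) = 2.9525 for independent samples with unequal variances.
With t* = 2.485, the margin is 2.485 × 2.9525 = 7.3370.
x̄₁ − x̄₂ = 77.8 − 84.1 = -6.3000; the interval is -6.3000 ± 7.3370 = (-13.6370, 1.0370).
The interval (-13.6370, 1.0370) contains 0, so the difference is not significant.

not significant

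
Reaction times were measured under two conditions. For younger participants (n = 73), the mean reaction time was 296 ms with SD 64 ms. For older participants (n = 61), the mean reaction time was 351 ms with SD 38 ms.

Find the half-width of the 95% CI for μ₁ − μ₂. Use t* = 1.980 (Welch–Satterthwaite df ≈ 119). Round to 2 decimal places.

17.69

Standard errors of each mean: 64/√73 = 7.4906 and 38/√61 = 4.8654.
SE(x̄₁ − x̄₂) = √(7.4906² + 4.8654²) = 8.9320 for independent samples with unequal variances.
With t* = 1.980, the margin is 1.980 × 8.9320 = 17.6854.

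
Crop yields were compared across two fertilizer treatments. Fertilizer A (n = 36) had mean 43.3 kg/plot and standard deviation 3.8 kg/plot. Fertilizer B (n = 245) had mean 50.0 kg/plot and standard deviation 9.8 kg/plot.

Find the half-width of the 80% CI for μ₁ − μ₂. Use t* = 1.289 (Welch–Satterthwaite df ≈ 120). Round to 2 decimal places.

1.15

Standard errors of each mean: 3.8/√36 = 0.6333 and 9.8/√245 = 0.6261.
SE(x̄₁ − x̄₂) = √(0.6333² + 0.6261²) = 0.8905 for independent samples with unequal variances.
With t* = 1.289, the margin is 1.289 × 0.8905 = 1.1479.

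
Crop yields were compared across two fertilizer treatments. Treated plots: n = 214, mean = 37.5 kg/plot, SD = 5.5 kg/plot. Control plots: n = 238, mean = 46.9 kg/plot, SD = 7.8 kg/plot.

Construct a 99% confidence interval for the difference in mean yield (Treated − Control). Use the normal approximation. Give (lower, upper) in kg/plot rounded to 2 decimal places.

Per-group SEs: s₁/√n₁ = 5.5/√214 = 0.3760, s₂/√n₂ = 7.8/√238 = 0.5056.
Unpooled SE of the difference: √(0.141376 + 0.25563136) = 0.6301.
Margin of error = z* · SE = 2.576 × 0.6301 = 1.6231.
x̄₁ − x̄₂ = 37.5 − 46.9 = -9.4000.
CI: -9.4000 ± 1.6231 = (-11.02, -7.78).

(-11.02, -7.78)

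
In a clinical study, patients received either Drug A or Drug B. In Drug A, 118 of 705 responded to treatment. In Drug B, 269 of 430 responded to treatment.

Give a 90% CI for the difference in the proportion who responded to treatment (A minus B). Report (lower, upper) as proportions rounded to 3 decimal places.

(-0.503, -0.413)

First, p̂₁ = 118/705 = 0.1674; p̂₂ = 269/430 = 0.6256.
The two standard errors are √(0.1674×0.8326/705) = 0.01406 and √(0.6256×0.3744/430) = 0.02334.
Because the samples are independent, SE_diff = √(0.01406² + 0.02334²) = 0.02725.
Using z* = 1.645 for 90%, ME = 1.645 × 0.02725 = 0.04483.
p̂₁ − p̂₂ = -0.4582; interval -0.4582 ± 0.04483 gives (-0.503, -0.413).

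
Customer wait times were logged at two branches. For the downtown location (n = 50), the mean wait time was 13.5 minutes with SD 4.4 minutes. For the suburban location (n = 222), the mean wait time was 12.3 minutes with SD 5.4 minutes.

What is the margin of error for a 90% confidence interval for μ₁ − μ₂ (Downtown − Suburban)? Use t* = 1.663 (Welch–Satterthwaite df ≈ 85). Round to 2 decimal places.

Per-group SEs: s₁/√n₁ = 4.4/√50 = 0.6223, s₂/√n₂ = 5.4/√222 = 0.3624.
Unpooled SE of the difference: √(0.38725729 + 0.13133376) = 0.7201.
Margin of error = t* · SE = 1.663 × 0.7201 = 1.1975.

1.20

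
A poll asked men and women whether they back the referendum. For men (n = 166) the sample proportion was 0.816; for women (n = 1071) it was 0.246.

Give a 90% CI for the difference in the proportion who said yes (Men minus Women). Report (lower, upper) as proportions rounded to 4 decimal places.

SE₁ = √(p̂₁(1−p̂₁)/n₁) = √(0.8160·0.1840/166) = 0.03007; SE₂ = √(0.2460·0.7540/1071) = 0.01316.
Independent samples: SE of the difference = √(SE₁² + SE₂²) = √(0.0009042049 + 0.0001731856) = 0.03282.
z* for 90% confidence is 1.645, so the margin of error is 1.645 × 0.03282 = 0.05399.
Point estimate p̂₁ − p̂₂ = 0.8160 − 0.2460 = 0.5700.
0.5700 ± 0.05399 → (0.5160, 0.6240).

(0.5160, 0.6240)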